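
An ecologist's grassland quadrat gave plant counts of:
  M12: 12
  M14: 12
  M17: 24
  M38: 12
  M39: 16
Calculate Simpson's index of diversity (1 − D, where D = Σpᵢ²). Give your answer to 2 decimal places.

0.78

Total N = 12+12+24+12+16 = 76, so the proportions are 0.1579, 0.1579, 0.3158, 0.1579, 0.2105 (working shown to 4 dp, full precision carried).
D = 0.1579² + 0.1579² + 0.3158² + 0.1579² + 0.2105² = 0.0249 + 0.0249 + 0.0997 + 0.0249 + 0.0443 = 0.2188.
So 1 − D = 0.7812, i.e. 0.78 to 2 decimal places.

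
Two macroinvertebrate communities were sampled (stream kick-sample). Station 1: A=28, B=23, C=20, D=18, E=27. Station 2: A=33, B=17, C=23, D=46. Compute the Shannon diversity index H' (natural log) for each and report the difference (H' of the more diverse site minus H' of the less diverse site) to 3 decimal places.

Station 1: N=116, proportions 0.24138, 0.19828, 0.17241, 0.15517, 0.23276, giving H' = 1.59543 (working shown to 5 dp, full precision carried).
Station 2: N=119, proportions 0.27731, 0.14286, 0.19328, 0.38655, giving H' = 1.31876.
Difference = |1.59543 − 1.31876| = 0.27667, i.e. 0.277 to 3 decimal places.

0.277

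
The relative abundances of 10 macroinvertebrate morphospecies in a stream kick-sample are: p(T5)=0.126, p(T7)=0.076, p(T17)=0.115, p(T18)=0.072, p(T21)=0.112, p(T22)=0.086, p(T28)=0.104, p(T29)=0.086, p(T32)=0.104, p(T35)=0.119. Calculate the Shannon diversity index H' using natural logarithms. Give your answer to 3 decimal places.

2.286

Each pᵢ ln pᵢ term (working shown to 5 dp, full precision carried): 0.126×(-2.07147)=-0.26101, 0.076×(-2.57702)=-0.19585, 0.115×(-2.16282)=-0.24872, 0.072×(-2.63109)=-0.18944, 0.112×(-2.18926)=-0.24520, 0.086×(-2.45341)=-0.21099, 0.104×(-2.26336)=-0.23539, 0.086×(-2.45341)=-0.21099, 0.104×(-2.26336)=-0.23539, 0.119×(-2.12863)=-0.25331.
Sum = -2.28629, so H' = 2.286.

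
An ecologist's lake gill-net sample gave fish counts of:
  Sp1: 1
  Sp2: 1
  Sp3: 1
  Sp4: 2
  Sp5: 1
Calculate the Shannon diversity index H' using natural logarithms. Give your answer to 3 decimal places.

Total N = 1+1+1+2+1 = 6, so the proportions are 0.16667, 0.16667, 0.16667, 0.33333, 0.16667 (working shown to 5 dp, full precision carried).
Each pᵢ ln pᵢ term: 0.16667×(-1.79176)=-0.29863, 0.16667×(-1.79176)=-0.29863, 0.16667×(-1.79176)=-0.29863, 0.33333×(-1.09861)=-0.36620, 0.16667×(-1.79176)=-0.29863.
Sum = -1.56071, so H' = 1.561.

1.561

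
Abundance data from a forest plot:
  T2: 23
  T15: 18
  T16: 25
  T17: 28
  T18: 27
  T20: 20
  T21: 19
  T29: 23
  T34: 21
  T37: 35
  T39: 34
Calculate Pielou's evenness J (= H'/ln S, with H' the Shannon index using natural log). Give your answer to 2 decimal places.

0.99

Total N = 23+18+25+28+27+20+19+23+21+35+34 = 273, so the proportions are 0.0842, 0.0659, 0.0916, 0.1026, 0.0989, 0.0733, 0.0696, 0.0842, 0.0769, 0.1282, 0.1245 (working shown to 4 dp, full precision carried).
H' = −Σ pᵢ ln pᵢ = −((-0.2084) + (-0.1793) + (-0.2189) + (-0.2336) + (-0.2288) + (-0.1915) + (-0.1855) + (-0.2084) + (-0.1973) + (-0.2633) + (-0.2594)) = 2.3745.
With S = 11 species, ln S = 2.3979, so J = 2.3745/2.3979 = 0.9902, i.e. 0.99 to 2 decimal places.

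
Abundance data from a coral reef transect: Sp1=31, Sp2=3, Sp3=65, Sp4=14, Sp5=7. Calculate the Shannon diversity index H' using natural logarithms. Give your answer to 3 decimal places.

1.190

Total N = 31+3+65+14+7 = 120, so the proportions are 0.25833, 0.025, 0.54167, 0.11667, 0.05833 (working shown to 5 dp, full precision carried).
Each pᵢ ln pᵢ term: 0.25833×(-1.35350)=-0.34966, 0.025×(-3.68888)=-0.09222, 0.54167×(-0.61310)=-0.33210, 0.11667×(-2.14843)=-0.25065, 0.05833×(-2.84158)=-0.16576.
Sum = -1.19039, so H' = 1.190.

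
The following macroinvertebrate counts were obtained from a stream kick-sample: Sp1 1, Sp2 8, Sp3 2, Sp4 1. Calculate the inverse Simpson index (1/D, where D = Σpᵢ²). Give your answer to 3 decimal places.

2.057

Total N = 1+8+2+1 = 12, so the proportions are 0.083333, 0.666667, 0.166667, 0.083333 (working shown to 6 dp, full precision carried).
D = 0.083333² + 0.666667² + 0.166667² + 0.083333² = 0.006944 + 0.444444 + 0.027778 + 0.006944 = 0.486111.
So 1/D = 2.05714, i.e. 2.057 to 3 decimal places.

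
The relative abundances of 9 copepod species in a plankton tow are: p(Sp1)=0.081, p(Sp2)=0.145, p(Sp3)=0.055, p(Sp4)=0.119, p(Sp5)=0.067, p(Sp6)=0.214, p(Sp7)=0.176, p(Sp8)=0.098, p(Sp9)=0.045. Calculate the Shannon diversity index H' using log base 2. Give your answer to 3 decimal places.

3.001

Each pᵢ log₂ pᵢ term (working shown to 5 dp, full precision carried): 0.081×(-3.62593)=-0.29370, 0.145×(-2.78588)=-0.40395, 0.055×(-4.18442)=-0.23014, 0.119×(-3.07097)=-0.36545, 0.067×(-3.89970)=-0.26128, 0.214×(-2.22432)=-0.47600, 0.176×(-2.50635)=-0.44112, 0.098×(-3.35107)=-0.32841, 0.045×(-4.47393)=-0.20133.
Sum = -3.00137, so H' = 3.001.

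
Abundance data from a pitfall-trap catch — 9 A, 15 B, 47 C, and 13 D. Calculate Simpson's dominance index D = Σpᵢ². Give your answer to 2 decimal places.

Total N = 9+15+47+13 = 84, so the proportions are 0.1071, 0.1786, 0.5595, 0.1548 (working shown to 4 dp, full precision carried).
D = 0.1071² + 0.1786² + 0.5595² + 0.1548² = 0.0115 + 0.0319 + 0.3131 + 0.0240 = 0.3804.
To 2 decimal places, D = 0.38.

0.38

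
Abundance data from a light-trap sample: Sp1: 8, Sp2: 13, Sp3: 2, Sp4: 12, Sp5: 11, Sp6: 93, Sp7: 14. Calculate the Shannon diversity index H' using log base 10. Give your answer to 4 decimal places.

Total N = 8+13+2+12+11+93+14 = 153, so the proportions are 0.052288, 0.084967, 0.013072, 0.078431, 0.071895, 0.607843, 0.091503 (working shown to 6 dp, full precision carried).
Each pᵢ log₁₀ pᵢ term: 0.052288×(-1.281601)=-0.067012, 0.084967×(-1.070748)=-0.090979, 0.013072×(-1.883661)=-0.024623, 0.078431×(-1.105510)=-0.086707, 0.071895×(-1.143299)=-0.082198, 0.607843×(-0.216208)=-0.131421, 0.091503×(-1.038563)=-0.095032.
Sum = -0.577971, so H' = 0.5780.

0.5780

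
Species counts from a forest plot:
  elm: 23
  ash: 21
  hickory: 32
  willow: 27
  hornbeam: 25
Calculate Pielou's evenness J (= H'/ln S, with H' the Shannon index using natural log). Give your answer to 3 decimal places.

0.993

Total N = 23+21+32+27+25 = 128, so the proportions are 0.17969, 0.16406, 0.25, 0.21094, 0.19531 (working shown to 5 dp, full precision carried).
H' = −Σ pᵢ ln pᵢ = −((-0.30844) + (-0.29654) + (-0.34657) + (-0.32826) + (-0.31898)) = 1.59879.
With S = 5 species, ln S = 1.60944, so J = 1.59879/1.60944 = 0.99339, i.e. 0.993 to 3 decimal places.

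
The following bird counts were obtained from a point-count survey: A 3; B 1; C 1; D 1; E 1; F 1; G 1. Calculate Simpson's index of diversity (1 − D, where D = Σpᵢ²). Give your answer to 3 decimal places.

Total N = 3+1+1+1+1+1+1 = 9, so the proportions are 0.33333, 0.11111, 0.11111, 0.11111, 0.11111, 0.11111, 0.11111 (working shown to 5 dp, full precision carried).
D = 0.33333² + 0.11111² + 0.11111² + 0.11111² + 0.11111² + 0.11111² + 0.11111² = 0.11111 + 0.01235 + 0.01235 + 0.01235 + 0.01235 + 0.01235 + 0.01235 = 0.18519.
So 1 − D = 0.81481, i.e. 0.815 to 3 decimal places.

0.815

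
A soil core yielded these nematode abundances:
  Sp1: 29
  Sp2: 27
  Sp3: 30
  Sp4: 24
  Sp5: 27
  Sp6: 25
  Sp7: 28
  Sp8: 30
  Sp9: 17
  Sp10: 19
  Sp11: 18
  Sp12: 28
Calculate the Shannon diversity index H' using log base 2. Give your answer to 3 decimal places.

3.561

Total N = 29+27+30+24+27+25+28+30+17+19+18+28 = 302, so the proportions are 0.09603, 0.0894, 0.09934, 0.07947, 0.0894, 0.08278, 0.09272, 0.09934, 0.05629, 0.06291, 0.0596, 0.09272 (working shown to 5 dp, full precision carried).
Each pᵢ log₂ pᵢ term: 0.09603×(-3.38042)=-0.32461, 0.0894×(-3.48352)=-0.31144, 0.09934×(-3.33151)=-0.33095, 0.07947×(-3.65344)=-0.29034, 0.0894×(-3.48352)=-0.31144, 0.08278×(-3.59455)=-0.29756, 0.09272×(-3.43105)=-0.31811, 0.09934×(-3.33151)=-0.33095, 0.05629×(-4.15094)=-0.23366, 0.06291×(-3.99048)=-0.25106, 0.0596×(-4.06848)=-0.24249, 0.09272×(-3.43105)=-0.31811.
Sum = -3.56071, so H' = 3.561.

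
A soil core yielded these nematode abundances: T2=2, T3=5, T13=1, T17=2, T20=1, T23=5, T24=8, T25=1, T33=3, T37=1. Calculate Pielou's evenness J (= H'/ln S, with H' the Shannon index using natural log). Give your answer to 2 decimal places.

0.88

Total N = 2+5+1+2+1+5+8+1+3+1 = 29, so the proportions are 0.069, 0.1724, 0.0345, 0.069, 0.0345, 0.1724, 0.2759, 0.0345, 0.1034, 0.0345 (working shown to 4 dp, full precision carried).
H' = −Σ pᵢ ln pᵢ = −((-0.1844) + (-0.3031) + (-0.1161) + (-0.1844) + (-0.1161) + (-0.3031) + (-0.3553) + (-0.1161) + (-0.2347) + (-0.1161)) = 2.0294.
With S = 10 species, ln S = 2.3026, so J = 2.0294/2.3026 = 0.8814, i.e. 0.88 to 2 decimal places.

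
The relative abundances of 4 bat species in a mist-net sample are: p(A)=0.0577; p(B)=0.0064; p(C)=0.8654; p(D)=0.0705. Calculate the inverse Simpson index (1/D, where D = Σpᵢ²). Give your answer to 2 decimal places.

1.32

D = 0.0577² + 0.0064² + 0.8654² + 0.0705² = 0.00333 + 0.00004 + 0.74892 + 0.00497 = 0.75726 (working shown to 5 dp, full precision carried).
So 1/D = 1.3206, i.e. 1.32 to 2 decimal places.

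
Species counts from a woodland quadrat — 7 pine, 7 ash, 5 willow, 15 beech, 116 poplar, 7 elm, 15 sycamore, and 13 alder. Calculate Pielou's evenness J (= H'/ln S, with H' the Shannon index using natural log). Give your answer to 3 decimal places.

Total N = 7+7+5+15+116+7+15+13 = 185, so the proportions are 0.03784, 0.03784, 0.02703, 0.08108, 0.62703, 0.03784, 0.08108, 0.07027 (working shown to 5 dp, full precision carried).
H' = −Σ pᵢ ln pᵢ = −((-0.12390) + (-0.12390) + (-0.09759) + (-0.20370) + (-0.29267) + (-0.12390) + (-0.20370) + (-0.18660)) = 1.35596.
With S = 8 species, ln S = 2.07944, so J = 1.35596/2.07944 = 0.65208, i.e. 0.652 to 3 decimal places.

0.652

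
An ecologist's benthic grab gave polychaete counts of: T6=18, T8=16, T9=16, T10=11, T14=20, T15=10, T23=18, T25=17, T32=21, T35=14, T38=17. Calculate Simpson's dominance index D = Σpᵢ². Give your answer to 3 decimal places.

0.095

Total N = 18+16+16+11+20+10+18+17+21+14+17 = 178, so the proportions are 0.10112, 0.08989, 0.08989, 0.0618, 0.11236, 0.05618, 0.10112, 0.09551, 0.11798, 0.07865, 0.09551 (working shown to 5 dp, full precision carried).
D = 0.10112² + 0.08989² + 0.08989² + 0.0618² + 0.11236² + 0.05618² + 0.10112² + 0.09551² + 0.11798² + 0.07865² + 0.09551² = 0.01023 + 0.00808 + 0.00808 + 0.00382 + 0.01262 + 0.00316 + 0.01023 + 0.00912 + 0.01392 + 0.00619 + 0.00912 = 0.09456.
To 3 decimal places, D = 0.095.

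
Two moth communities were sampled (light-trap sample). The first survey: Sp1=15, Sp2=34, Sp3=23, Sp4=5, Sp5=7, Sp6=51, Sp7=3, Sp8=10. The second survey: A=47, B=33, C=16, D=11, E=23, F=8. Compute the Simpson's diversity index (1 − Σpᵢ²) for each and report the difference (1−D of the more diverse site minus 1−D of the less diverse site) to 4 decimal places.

The first survey: N=148, proportions 0.101351, 0.22973, 0.155405, 0.033784, 0.047297, 0.344595, 0.02027, 0.067568, giving 1−D = 0.785701 (working shown to 6 dp, full precision carried).
The second survey: N=138, proportions 0.34058, 0.23913, 0.115942, 0.07971, 0.166667, 0.057971, giving 1−D = 0.775887.
Difference = |0.785701 − 0.775887| = 0.009814, i.e. 0.0098 to 4 decimal places.

0.0098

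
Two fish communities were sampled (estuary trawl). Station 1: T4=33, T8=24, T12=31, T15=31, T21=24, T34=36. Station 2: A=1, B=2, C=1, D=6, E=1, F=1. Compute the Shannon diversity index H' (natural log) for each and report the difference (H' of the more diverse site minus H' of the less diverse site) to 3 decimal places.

Station 1: N=179, proportions 0.18436, 0.13408, 0.17318, 0.17318, 0.13408, 0.20112, giving H' = 1.78043 (working shown to 5 dp, full precision carried).
Station 2: N=12, proportions 0.08333, 0.16667, 0.08333, 0.5, 0.08333, 0.08333, giving H' = 1.47350.
Difference = |1.78043 − 1.47350| = 0.30693, i.e. 0.307 to 3 decimal places.

0.307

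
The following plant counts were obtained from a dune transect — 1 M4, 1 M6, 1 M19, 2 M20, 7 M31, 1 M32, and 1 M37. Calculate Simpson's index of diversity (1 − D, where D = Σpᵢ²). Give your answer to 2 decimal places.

Total N = 1+1+1+2+7+1+1 = 14, so the proportions are 0.0714, 0.0714, 0.0714, 0.1429, 0.5, 0.0714, 0.0714 (working shown to 4 dp, full precision carried).
D = 0.0714² + 0.0714² + 0.0714² + 0.1429² + 0.5² + 0.0714² + 0.0714² = 0.0051 + 0.0051 + 0.0051 + 0.0204 + 0.2500 + 0.0051 + 0.0051 = 0.2959.
So 1 − D = 0.7041, i.e. 0.70 to 2 decimal places.

0.70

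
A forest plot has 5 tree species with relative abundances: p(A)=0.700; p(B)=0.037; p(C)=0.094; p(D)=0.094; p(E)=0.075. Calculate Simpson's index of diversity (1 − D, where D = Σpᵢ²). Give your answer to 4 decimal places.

0.4853

D = 0.7² + 0.037² + 0.094² + 0.094² + 0.075² = 0.490000 + 0.001369 + 0.008836 + 0.008836 + 0.005625 = 0.514666 (working shown to 6 dp, full precision carried).
So 1 − D = 0.485334, i.e. 0.4853 to 4 decimal places.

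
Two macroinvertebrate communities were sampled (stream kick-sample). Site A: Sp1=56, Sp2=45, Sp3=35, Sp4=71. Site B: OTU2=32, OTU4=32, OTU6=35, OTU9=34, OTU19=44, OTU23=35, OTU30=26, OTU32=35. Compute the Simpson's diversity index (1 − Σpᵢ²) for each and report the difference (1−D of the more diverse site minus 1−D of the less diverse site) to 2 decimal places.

Site A: N=207, proportions 0.27053, 0.21739, 0.16908, 0.343, giving 1−D = 0.73332 (working shown to 5 dp, full precision carried).
Site B: N=273, proportions 0.11722, 0.11722, 0.12821, 0.12454, 0.16117, 0.12821, 0.09524, 0.12821, giving 1−D = 0.87265.
Difference = |0.73332 − 0.87265| = 0.13933, i.e. 0.14 to 2 decimal places.

0.14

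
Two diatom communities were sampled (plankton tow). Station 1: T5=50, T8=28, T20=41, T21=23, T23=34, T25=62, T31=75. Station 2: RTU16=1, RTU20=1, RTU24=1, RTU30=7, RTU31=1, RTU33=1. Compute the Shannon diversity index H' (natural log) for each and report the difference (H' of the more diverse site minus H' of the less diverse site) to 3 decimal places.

Station 1: N=313, proportions 0.15974, 0.08946, 0.13099, 0.07348, 0.10863, 0.19808, 0.23962, giving H' = 1.87123 (working shown to 5 dp, full precision carried).
Station 2: N=12, proportions 0.08333, 0.08333, 0.08333, 0.58333, 0.08333, 0.08333, giving H' = 1.34979.
Difference = |1.87123 − 1.34979| = 0.52144, i.e. 0.521 to 3 decimal places.

0.521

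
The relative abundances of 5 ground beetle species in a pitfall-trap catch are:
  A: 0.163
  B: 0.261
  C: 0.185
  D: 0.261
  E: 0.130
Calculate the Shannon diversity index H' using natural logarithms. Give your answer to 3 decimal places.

Each pᵢ ln pᵢ term (working shown to 5 dp, full precision carried): 0.163×(-1.81401)=-0.29568, 0.261×(-1.34323)=-0.35058, 0.185×(-1.68740)=-0.31217, 0.261×(-1.34323)=-0.35058, 0.13×(-2.04022)=-0.26523.
Sum = -1.57425, so H' = 1.574.

1.574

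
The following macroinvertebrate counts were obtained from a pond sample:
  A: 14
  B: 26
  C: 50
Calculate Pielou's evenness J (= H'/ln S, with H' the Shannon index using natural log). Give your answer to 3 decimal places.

Total N = 14+26+50 = 90, so the proportions are 0.15556, 0.28889, 0.55556 (working shown to 5 dp, full precision carried).
H' = −Σ pᵢ ln pᵢ = −((-0.28945) + (-0.35872) + (-0.32655)) = 0.97472.
With S = 3 species, ln S = 1.09861, so J = 0.97472/1.09861 = 0.88722, i.e. 0.887 to 3 decimal places.

0.887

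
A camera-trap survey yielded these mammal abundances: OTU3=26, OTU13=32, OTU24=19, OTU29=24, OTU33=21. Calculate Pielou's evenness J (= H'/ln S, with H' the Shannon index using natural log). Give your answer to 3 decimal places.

Total N = 26+32+19+24+21 = 122, so the proportions are 0.21311, 0.2623, 0.15574, 0.19672, 0.17213 (working shown to 5 dp, full precision carried).
H' = −Σ pᵢ ln pᵢ = −((-0.32946) + (-0.35103) + (-0.28961) + (-0.31986) + (-0.30286)) = 1.59282.
With S = 5 species, ln S = 1.60944, so J = 1.59282/1.60944 = 0.98967, i.e. 0.990 to 3 decimal places.

0.990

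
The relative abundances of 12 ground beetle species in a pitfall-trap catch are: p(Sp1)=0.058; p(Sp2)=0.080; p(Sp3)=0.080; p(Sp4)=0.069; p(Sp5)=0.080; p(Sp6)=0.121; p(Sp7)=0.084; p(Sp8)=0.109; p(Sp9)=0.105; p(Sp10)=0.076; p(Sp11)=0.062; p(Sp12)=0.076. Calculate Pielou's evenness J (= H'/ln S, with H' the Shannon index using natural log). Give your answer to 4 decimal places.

0.9907

H' = −Σ pᵢ ln pᵢ = −((-0.165144) + (-0.202058) + (-0.202058) + (-0.184482) + (-0.202058) + (-0.255548) + (-0.208063) + (-0.241588) + (-0.236648) + (-0.195854) + (-0.172398) + (-0.195854)) = 2.461754 (working shown to 6 dp, full precision carried).
With S = 12 species, ln S = 2.484907, so J = 2.461754/2.484907 = 0.990683, i.e. 0.9907 to 4 decimal places.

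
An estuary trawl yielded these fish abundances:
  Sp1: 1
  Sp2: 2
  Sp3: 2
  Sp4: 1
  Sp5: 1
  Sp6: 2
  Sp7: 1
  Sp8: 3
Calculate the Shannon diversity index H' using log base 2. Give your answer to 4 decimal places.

2.8731

Total N = 1+2+2+1+1+2+1+3 = 13, so the proportions are 0.076923, 0.153846, 0.153846, 0.076923, 0.076923, 0.153846, 0.076923, 0.230769 (working shown to 6 dp, full precision carried).
Each pᵢ log₂ pᵢ term: 0.076923×(-3.700440)=-0.284649, 0.153846×(-2.700440)=-0.415452, 0.153846×(-2.700440)=-0.415452, 0.076923×(-3.700440)=-0.284649, 0.076923×(-3.700440)=-0.284649, 0.153846×(-2.700440)=-0.415452, 0.076923×(-3.700440)=-0.284649, 0.230769×(-2.115477)=-0.488187.
Sum = -2.873141, so H' = 2.8731.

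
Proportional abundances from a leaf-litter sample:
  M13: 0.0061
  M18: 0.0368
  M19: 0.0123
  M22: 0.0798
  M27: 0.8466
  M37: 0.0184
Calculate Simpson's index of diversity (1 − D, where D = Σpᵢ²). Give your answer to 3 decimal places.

D = 0.0061² + 0.0368² + 0.0123² + 0.0798² + 0.8466² + 0.0184² = 0.00004 + 0.00135 + 0.00015 + 0.00637 + 0.71673 + 0.00034 = 0.72498 (working shown to 5 dp, full precision carried).
So 1 − D = 0.27502, i.e. 0.275 to 3 decimal places.

0.275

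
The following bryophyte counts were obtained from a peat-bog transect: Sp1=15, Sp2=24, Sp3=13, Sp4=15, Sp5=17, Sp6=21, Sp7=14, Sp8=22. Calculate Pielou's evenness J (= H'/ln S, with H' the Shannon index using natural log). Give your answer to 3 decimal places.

0.989

Total N = 15+24+13+15+17+21+14+22 = 141, so the proportions are 0.10638, 0.17021, 0.0922, 0.10638, 0.12057, 0.14894, 0.09929, 0.15603 (working shown to 5 dp, full precision carried).
H' = −Σ pᵢ ln pᵢ = −((-0.23837) + (-0.30140) + (-0.21978) + (-0.23837) + (-0.25507) + (-0.28361) + (-0.22933) + (-0.28986)) = 2.05579.
With S = 8 species, ln S = 2.07944, so J = 2.05579/2.07944 = 0.98863, i.e. 0.989 to 3 decimal places.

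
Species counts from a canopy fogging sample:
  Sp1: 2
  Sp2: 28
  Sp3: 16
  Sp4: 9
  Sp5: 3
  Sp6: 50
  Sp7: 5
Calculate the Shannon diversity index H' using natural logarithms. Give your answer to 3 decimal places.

Total N = 2+28+16+9+3+50+5 = 113, so the proportions are 0.017699, 0.247788, 0.141593, 0.079646, 0.026549, 0.442478, 0.044248 (working shown to 6 dp, full precision carried).
Each pᵢ ln pᵢ term: 0.017699×(-4.034241)=-0.071402, 0.247788×(-1.395183)=-0.345709, 0.141593×(-1.954799)=-0.276786, 0.079646×(-2.530163)=-0.201517, 0.026549×(-3.628776)=-0.096339, 0.442478×(-0.815365)=-0.360781, 0.044248×(-3.117950)=-0.137962.
Sum = -1.490497, so H' = 1.490.

1.490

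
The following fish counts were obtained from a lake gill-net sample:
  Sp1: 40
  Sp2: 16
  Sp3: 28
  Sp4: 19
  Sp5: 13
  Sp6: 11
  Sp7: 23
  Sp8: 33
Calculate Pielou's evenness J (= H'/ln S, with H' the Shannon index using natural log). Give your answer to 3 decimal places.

0.959

Total N = 40+16+28+19+13+11+23+33 = 183, so the proportions are 0.21858, 0.08743, 0.15301, 0.10383, 0.07104, 0.06011, 0.12568, 0.18033 (working shown to 5 dp, full precision carried).
H' = −Σ pᵢ ln pᵢ = −((-0.33237) + (-0.21306) + (-0.28723) + (-0.23517) + (-0.18786) + (-0.16900) + (-0.26067) + (-0.30890)) = 1.99427.
With S = 8 species, ln S = 2.07944, so J = 1.99427/2.07944 = 0.95904, i.e. 0.959 to 3 decimal places.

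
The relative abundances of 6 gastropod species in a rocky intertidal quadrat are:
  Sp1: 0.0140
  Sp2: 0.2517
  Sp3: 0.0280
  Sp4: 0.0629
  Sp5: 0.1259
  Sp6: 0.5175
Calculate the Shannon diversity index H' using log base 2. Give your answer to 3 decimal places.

1.851

Each pᵢ log₂ pᵢ term (working shown to 5 dp, full precision carried): 0.014×(-6.15843)=-0.08622, 0.2517×(-1.99022)=-0.50094, 0.028×(-5.15843)=-0.14444, 0.0629×(-3.99080)=-0.25102, 0.1259×(-2.98965)=-0.37640, 0.5175×(-0.95037)=-0.49182.
Sum = -1.85083, so H' = 1.851.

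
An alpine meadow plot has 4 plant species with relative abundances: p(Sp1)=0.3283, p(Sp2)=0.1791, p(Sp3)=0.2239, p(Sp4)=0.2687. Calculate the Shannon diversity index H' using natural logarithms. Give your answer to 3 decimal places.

1.362

Each pᵢ ln pᵢ term (working shown to 5 dp, full precision carried): 0.3283×(-1.11383)=-0.36567, 0.1791×(-1.71981)=-0.30802, 0.2239×(-1.49656)=-0.33508, 0.2687×(-1.31416)=-0.35311.
Sum = -1.36188, so H' = 1.362.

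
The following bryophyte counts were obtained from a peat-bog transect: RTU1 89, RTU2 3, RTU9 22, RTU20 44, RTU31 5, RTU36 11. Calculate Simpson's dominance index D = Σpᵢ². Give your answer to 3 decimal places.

Total N = 89+3+22+44+5+11 = 174, so the proportions are 0.51149, 0.01724, 0.12644, 0.25287, 0.02874, 0.06322 (working shown to 5 dp, full precision carried).
D = 0.51149² + 0.01724² + 0.12644² + 0.25287² + 0.02874² + 0.06322² = 0.26163 + 0.00030 + 0.01599 + 0.06395 + 0.00083 + 0.00400 = 0.34668.
To 3 decimal places, D = 0.347.

0.347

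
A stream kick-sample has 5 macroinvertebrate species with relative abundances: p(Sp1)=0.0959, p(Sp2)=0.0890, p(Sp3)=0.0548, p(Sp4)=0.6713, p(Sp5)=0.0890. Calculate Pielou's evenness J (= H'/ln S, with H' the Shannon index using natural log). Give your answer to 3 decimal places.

H' = −Σ pᵢ ln pᵢ = −((-0.22483) + (-0.21530) + (-0.15914) + (-0.26754) + (-0.21530)) = 1.08212 (working shown to 5 dp, full precision carried).
With S = 5 species, ln S = 1.60944, so J = 1.08212/1.60944 = 0.67236, i.e. 0.672 to 3 decimal places.

0.672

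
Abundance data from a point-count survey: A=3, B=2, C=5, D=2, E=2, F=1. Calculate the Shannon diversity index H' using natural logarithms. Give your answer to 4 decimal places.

1.6746

Total N = 3+2+5+2+2+1 = 15, so the proportions are 0.2, 0.133333, 0.333333, 0.133333, 0.133333, 0.066667 (working shown to 6 dp, full precision carried).
Each pᵢ ln pᵢ term: 0.2×(-1.609438)=-0.321888, 0.133333×(-2.014903)=-0.268654, 0.333333×(-1.098612)=-0.366204, 0.133333×(-2.014903)=-0.268654, 0.133333×(-2.014903)=-0.268654, 0.066667×(-2.708050)=-0.180537.
Sum = -1.674590, so H' = 1.6746.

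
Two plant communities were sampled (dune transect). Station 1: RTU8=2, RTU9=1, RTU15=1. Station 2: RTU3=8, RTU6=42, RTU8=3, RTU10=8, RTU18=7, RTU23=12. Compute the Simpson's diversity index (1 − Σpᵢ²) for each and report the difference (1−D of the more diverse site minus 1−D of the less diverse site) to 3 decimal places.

0.048

Station 1: N=4, proportions 0.5, 0.25, 0.25, giving 1−D = 0.62500 (working shown to 5 dp, full precision carried).
Station 2: N=80, proportions 0.1, 0.525, 0.0375, 0.1, 0.0875, 0.15, giving 1−D = 0.67281.
Difference = |0.62500 − 0.67281| = 0.04781, i.e. 0.048 to 3 decimal places.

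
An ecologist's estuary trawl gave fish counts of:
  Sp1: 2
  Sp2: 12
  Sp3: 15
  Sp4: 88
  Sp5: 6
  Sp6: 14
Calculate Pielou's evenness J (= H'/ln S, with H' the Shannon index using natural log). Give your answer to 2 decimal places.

0.65

Total N = 2+12+15+88+6+14 = 137, so the proportions are 0.0146, 0.0876, 0.1095, 0.6423, 0.0438, 0.1022 (working shown to 4 dp, full precision carried).
H' = −Σ pᵢ ln pᵢ = −((-0.0617) + (-0.2133) + (-0.2422) + (-0.2843) + (-0.1370) + (-0.2331)) = 1.1716.
With S = 6 species, ln S = 1.7918, so J = 1.1716/1.7918 = 0.6539, i.e. 0.65 to 2 decimal places.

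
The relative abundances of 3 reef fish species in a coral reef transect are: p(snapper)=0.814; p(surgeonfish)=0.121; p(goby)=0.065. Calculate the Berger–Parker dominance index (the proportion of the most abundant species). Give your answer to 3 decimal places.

The largest proportion is 0.814, i.e. d = 0.814 to 3 decimal places.

0.814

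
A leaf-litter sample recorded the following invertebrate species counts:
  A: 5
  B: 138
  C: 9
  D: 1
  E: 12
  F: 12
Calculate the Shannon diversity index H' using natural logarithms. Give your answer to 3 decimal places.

Total N = 5+138+9+1+12+12 = 177, so the proportions are 0.02825, 0.77966, 0.05085, 0.00565, 0.0678, 0.0678 (working shown to 5 dp, full precision carried).
Each pᵢ ln pᵢ term: 0.02825×(-3.56671)=-0.10075, 0.77966×(-0.24890)=-0.19405, 0.05085×(-2.97893)=-0.15147, 0.00565×(-5.17615)=-0.02924, 0.0678×(-2.69124)=-0.18246, 0.0678×(-2.69124)=-0.18246.
Sum = -0.84044, so H' = 0.840.

0.840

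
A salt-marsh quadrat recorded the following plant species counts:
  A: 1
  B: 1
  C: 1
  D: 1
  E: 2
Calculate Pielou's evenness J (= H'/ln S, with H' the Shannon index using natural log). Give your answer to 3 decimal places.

0.970

Total N = 1+1+1+1+2 = 6, so the proportions are 0.16667, 0.16667, 0.16667, 0.16667, 0.33333 (working shown to 5 dp, full precision carried).
H' = −Σ pᵢ ln pᵢ = −((-0.29863) + (-0.29863) + (-0.29863) + (-0.29863) + (-0.36620)) = 1.56071.
With S = 5 species, ln S = 1.60944, so J = 1.56071/1.60944 = 0.96972, i.e. 0.970 to 3 decimal places.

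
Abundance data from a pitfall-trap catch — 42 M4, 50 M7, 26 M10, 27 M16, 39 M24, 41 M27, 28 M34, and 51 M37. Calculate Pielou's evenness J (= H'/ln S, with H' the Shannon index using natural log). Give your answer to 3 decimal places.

Total N = 42+50+26+27+39+41+28+51 = 304, so the proportions are 0.13816, 0.16447, 0.08553, 0.08882, 0.12829, 0.13487, 0.09211, 0.16776 (working shown to 5 dp, full precision carried).
H' = −Σ pᵢ ln pᵢ = −((-0.27346) + (-0.29688) + (-0.21030) + (-0.21504) + (-0.26344) + (-0.27020) + (-0.21965) + (-0.29949)) = 2.04847.
With S = 8 species, ln S = 2.07944, so J = 2.04847/2.07944 = 0.98511, i.e. 0.985 to 3 decimal places.

0.985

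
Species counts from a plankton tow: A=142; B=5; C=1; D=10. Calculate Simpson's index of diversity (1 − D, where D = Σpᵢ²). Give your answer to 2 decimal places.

0.19

Total N = 142+5+1+10 = 158, so the proportions are 0.8987, 0.0316, 0.0063, 0.0633 (working shown to 4 dp, full precision carried).
D = 0.8987² + 0.0316² + 0.0063² + 0.0633² = 0.8077 + 0.0010 + 0.0000 + 0.0040 = 0.8128.
So 1 − D = 0.1872, i.e. 0.19 to 2 decimal places.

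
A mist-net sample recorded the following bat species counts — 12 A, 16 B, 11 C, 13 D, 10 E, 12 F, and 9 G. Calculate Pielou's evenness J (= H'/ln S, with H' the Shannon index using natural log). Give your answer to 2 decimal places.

Total N = 12+16+11+13+10+12+9 = 83, so the proportions are 0.1446, 0.1928, 0.1325, 0.1566, 0.1205, 0.1446, 0.1084 (working shown to 4 dp, full precision carried).
H' = −Σ pᵢ ln pᵢ = −((-0.2796) + (-0.3173) + (-0.2678) + (-0.2904) + (-0.2550) + (-0.2796) + (-0.2409)) = 1.9306.
With S = 7 species, ln S = 1.9459, so J = 1.9306/1.9459 = 0.9921, i.e. 0.99 to 2 decimal places.

0.99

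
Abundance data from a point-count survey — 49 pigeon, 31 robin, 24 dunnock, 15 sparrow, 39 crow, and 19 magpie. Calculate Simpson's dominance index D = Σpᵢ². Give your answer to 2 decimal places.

0.19

Total N = 49+31+24+15+39+19 = 177, so the proportions are 0.2768, 0.1751, 0.1356, 0.0847, 0.2203, 0.1073 (working shown to 4 dp, full precision carried).
D = 0.2768² + 0.1751² + 0.1356² + 0.0847² + 0.2203² + 0.1073² = 0.0766 + 0.0307 + 0.0184 + 0.0072 + 0.0485 + 0.0115 = 0.1930.
To 2 decimal places, D = 0.19.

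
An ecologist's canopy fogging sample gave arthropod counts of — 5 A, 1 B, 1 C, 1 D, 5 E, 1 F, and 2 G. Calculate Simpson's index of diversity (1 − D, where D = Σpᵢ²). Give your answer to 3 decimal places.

0.773

Total N = 5+1+1+1+5+1+2 = 16, so the proportions are 0.3125, 0.0625, 0.0625, 0.0625, 0.3125, 0.0625, 0.125 (working shown to 5 dp, full precision carried).
D = 0.3125² + 0.0625² + 0.0625² + 0.0625² + 0.3125² + 0.0625² + 0.125² = 0.09766 + 0.00391 + 0.00391 + 0.00391 + 0.09766 + 0.00391 + 0.01562 = 0.22656.
So 1 − D = 0.77344, i.e. 0.773 to 3 decimal places.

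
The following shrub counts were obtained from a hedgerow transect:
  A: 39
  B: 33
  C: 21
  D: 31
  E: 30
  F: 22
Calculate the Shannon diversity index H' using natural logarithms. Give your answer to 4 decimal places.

1.7688

Total N = 39+33+21+31+30+22 = 176, so the proportions are 0.221591, 0.1875, 0.119318, 0.176136, 0.170455, 0.125 (working shown to 6 dp, full precision carried).
Each pᵢ ln pᵢ term: 0.221591×(-1.506922)=-0.333920, 0.1875×(-1.673976)=-0.313871, 0.119318×(-2.125962)=-0.253666, 0.176136×(-1.736497)=-0.305860, 0.170455×(-1.769287)=-0.301583, 0.125×(-2.079442)=-0.259930.
Sum = -1.768830, so H' = 1.7688.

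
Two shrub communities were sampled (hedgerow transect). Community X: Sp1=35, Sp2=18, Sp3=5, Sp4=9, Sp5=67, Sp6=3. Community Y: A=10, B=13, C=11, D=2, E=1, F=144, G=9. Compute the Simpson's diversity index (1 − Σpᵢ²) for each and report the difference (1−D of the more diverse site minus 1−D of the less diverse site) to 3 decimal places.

0.260

Community X: N=137, proportions 0.25547, 0.13139, 0.0365, 0.06569, 0.48905, 0.0219, giving 1−D = 0.67217 (working shown to 5 dp, full precision carried).
Community Y: N=190, proportions 0.05263, 0.06842, 0.05789, 0.01053, 0.00526, 0.75789, 0.04737, giving 1−D = 0.41241.
Difference = |0.67217 − 0.41241| = 0.25976, i.e. 0.260 to 3 decimal places.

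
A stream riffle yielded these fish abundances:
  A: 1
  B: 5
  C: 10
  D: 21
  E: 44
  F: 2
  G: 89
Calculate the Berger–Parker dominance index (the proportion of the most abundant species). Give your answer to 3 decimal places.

Total N = 1+5+10+21+44+2+89 = 172, so the proportions are 0.00581, 0.02907, 0.05814, 0.12209, 0.25581, 0.01163, 0.51744 (working shown to 5 dp, full precision carried).
The largest proportion is 0.51744, i.e. d = 0.517 to 3 decimal places.

0.517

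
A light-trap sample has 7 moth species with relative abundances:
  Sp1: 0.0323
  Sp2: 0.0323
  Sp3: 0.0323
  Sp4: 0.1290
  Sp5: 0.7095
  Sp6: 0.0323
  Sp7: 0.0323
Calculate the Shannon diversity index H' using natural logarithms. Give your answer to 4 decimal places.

Each pᵢ ln pᵢ term (working shown to 6 dp, full precision carried): 0.0323×(-3.432688)=-0.110876, 0.0323×(-3.432688)=-0.110876, 0.0323×(-3.432688)=-0.110876, 0.129×(-2.047943)=-0.264185, 0.7095×(-0.343195)=-0.243497, 0.0323×(-3.432688)=-0.110876, 0.0323×(-3.432688)=-0.110876.
Sum = -1.062060, so H' = 1.0621.

1.0621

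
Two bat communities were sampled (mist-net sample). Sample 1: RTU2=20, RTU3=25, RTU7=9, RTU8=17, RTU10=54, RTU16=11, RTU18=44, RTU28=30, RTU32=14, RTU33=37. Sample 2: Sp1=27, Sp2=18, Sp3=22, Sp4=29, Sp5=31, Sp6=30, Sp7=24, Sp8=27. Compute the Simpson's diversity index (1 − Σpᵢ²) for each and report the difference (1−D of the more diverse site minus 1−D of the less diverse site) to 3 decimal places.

Sample 1: N=261, proportions 0.076628, 0.095785, 0.034483, 0.065134, 0.206897, 0.042146, 0.168582, 0.114943, 0.05364, 0.141762, giving 1−D = 0.870334 (working shown to 6 dp, full precision carried).
Sample 2: N=208, proportions 0.129808, 0.086538, 0.105769, 0.139423, 0.149038, 0.144231, 0.115385, 0.129808, giving 1−D = 0.871857.
Difference = |0.870334 − 0.871857| = 0.001523, i.e. 0.002 to 3 decimal places.

0.002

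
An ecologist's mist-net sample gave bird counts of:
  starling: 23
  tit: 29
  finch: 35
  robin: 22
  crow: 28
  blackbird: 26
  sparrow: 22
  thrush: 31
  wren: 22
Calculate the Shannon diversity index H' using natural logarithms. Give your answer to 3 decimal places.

2.184

Total N = 23+29+35+22+28+26+22+31+22 = 238, so the proportions are 0.09664, 0.12185, 0.14706, 0.09244, 0.11765, 0.10924, 0.09244, 0.13025, 0.09244 (working shown to 5 dp, full precision carried).
Each pᵢ ln pᵢ term: 0.09664×(-2.33678)=-0.22582, 0.12185×(-2.10497)=-0.25649, 0.14706×(-1.91692)=-0.28190, 0.09244×(-2.38123)=-0.22011, 0.11765×(-2.14007)=-0.25177, 0.10924×(-2.21417)=-0.24188, 0.09244×(-2.38123)=-0.22011, 0.13025×(-2.03828)=-0.26549, 0.09244×(-2.38123)=-0.22011.
Sum = -2.18370, so H' = 2.184.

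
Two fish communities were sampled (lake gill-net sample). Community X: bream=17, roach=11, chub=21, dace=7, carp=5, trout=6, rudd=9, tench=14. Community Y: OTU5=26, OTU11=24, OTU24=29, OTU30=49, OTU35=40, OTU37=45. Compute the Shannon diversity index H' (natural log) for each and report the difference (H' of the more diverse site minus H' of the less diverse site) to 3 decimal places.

Community X: N=90, proportions 0.18889, 0.12222, 0.23333, 0.07778, 0.05556, 0.06667, 0.1, 0.15556, giving H' = 1.97073 (working shown to 5 dp, full precision carried).
Community Y: N=213, proportions 0.12207, 0.11268, 0.13615, 0.23005, 0.18779, 0.21127, giving H' = 1.75477.
Difference = |1.97073 − 1.75477| = 0.21596, i.e. 0.216 to 3 decimal places.

0.216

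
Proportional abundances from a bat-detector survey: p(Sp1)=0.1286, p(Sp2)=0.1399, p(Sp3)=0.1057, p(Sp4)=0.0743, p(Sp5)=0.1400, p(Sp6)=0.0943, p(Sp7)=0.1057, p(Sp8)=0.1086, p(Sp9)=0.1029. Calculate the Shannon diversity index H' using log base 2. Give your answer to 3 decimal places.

3.145

Each pᵢ log₂ pᵢ term (working shown to 5 dp, full precision carried): 0.1286×(-2.95904)=-0.38053, 0.1399×(-2.83753)=-0.39697, 0.1057×(-3.24195)=-0.34267, 0.0743×(-3.75049)=-0.27866, 0.14×(-2.83650)=-0.39711, 0.0943×(-3.40660)=-0.32124, 0.1057×(-3.24195)=-0.34267, 0.1086×(-3.20290)=-0.34784, 0.1029×(-3.28069)=-0.33758.
Sum = -3.14528, so H' = 3.145.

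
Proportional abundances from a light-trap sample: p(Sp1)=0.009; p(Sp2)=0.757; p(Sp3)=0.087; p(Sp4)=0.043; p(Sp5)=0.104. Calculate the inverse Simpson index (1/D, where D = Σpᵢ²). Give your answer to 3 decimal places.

D = 0.009² + 0.757² + 0.087² + 0.043² + 0.104² = 0.000081 + 0.573049 + 0.007569 + 0.001849 + 0.010816 = 0.593364 (working shown to 6 dp, full precision carried).
So 1/D = 1.68531, i.e. 1.685 to 3 decimal places.

1.685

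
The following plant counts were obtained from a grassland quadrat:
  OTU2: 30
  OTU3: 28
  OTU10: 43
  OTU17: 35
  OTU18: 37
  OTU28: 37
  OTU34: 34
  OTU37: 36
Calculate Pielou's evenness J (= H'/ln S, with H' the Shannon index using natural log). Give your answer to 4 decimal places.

0.9964

Total N = 30+28+43+35+37+37+34+36 = 280, so the proportions are 0.107143, 0.1, 0.153571, 0.125, 0.132143, 0.132143, 0.121429, 0.128571 (working shown to 6 dp, full precision carried).
H' = −Σ pᵢ ln pᵢ = −((-0.239313) + (-0.230259) + (-0.287730) + (-0.259930) + (-0.267440) + (-0.267440) + (-0.256024) + (-0.263735)) = 2.071871.
With S = 8 species, ln S = 2.079442, so J = 2.071871/2.079442 = 0.996359, i.e. 0.9964 to 4 decimal places.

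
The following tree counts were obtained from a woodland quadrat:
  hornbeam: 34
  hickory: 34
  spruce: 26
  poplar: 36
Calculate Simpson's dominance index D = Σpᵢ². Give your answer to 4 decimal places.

0.2535

Total N = 34+34+26+36 = 130, so the proportions are 0.261538, 0.261538, 0.2, 0.276923 (working shown to 6 dp, full precision carried).
D = 0.261538² + 0.261538² + 0.2² + 0.276923² = 0.068402 + 0.068402 + 0.040000 + 0.076686 = 0.253491.
To 4 decimal places, D = 0.2535.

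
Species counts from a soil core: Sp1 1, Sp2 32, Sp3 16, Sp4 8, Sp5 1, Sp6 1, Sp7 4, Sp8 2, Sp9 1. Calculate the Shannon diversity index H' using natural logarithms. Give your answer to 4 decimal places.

1.4801

Total N = 1+32+16+8+1+1+4+2+1 = 66, so the proportions are 0.015152, 0.484848, 0.242424, 0.121212, 0.015152, 0.015152, 0.060606, 0.030303, 0.015152 (working shown to 6 dp, full precision carried).
Each pᵢ ln pᵢ term: 0.015152×(-4.189655)=-0.063480, 0.484848×(-0.723919)=-0.350991, 0.242424×(-1.417066)=-0.343531, 0.121212×(-2.110213)=-0.255783, 0.015152×(-4.189655)=-0.063480, 0.015152×(-4.189655)=-0.063480, 0.060606×(-2.803360)=-0.169901, 0.030303×(-3.496508)=-0.105955, 0.015152×(-4.189655)=-0.063480.
Sum = -1.480079, so H' = 1.4801.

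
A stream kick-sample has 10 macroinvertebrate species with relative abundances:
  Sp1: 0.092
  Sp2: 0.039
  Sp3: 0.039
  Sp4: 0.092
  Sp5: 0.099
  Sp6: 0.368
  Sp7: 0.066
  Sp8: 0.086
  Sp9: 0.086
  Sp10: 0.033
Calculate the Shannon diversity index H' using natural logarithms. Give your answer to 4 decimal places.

Each pᵢ ln pᵢ term (working shown to 6 dp, full precision carried): 0.092×(-2.385967)=-0.219509, 0.039×(-3.244194)=-0.126524, 0.039×(-3.244194)=-0.126524, 0.092×(-2.385967)=-0.219509, 0.099×(-2.312635)=-0.228951, 0.368×(-0.999672)=-0.367879, 0.066×(-2.718101)=-0.179395, 0.086×(-2.453408)=-0.210993, 0.086×(-2.453408)=-0.210993, 0.033×(-3.411248)=-0.112571.
Sum = -2.002847, so H' = 2.0028.

2.0028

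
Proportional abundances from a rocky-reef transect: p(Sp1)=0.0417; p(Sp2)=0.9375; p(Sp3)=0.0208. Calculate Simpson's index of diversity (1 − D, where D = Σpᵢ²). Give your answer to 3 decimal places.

D = 0.0417² + 0.9375² + 0.0208² = 0.00174 + 0.87891 + 0.00043 = 0.88108 (working shown to 5 dp, full precision carried).
So 1 − D = 0.11892, i.e. 0.119 to 3 decimal places.

0.119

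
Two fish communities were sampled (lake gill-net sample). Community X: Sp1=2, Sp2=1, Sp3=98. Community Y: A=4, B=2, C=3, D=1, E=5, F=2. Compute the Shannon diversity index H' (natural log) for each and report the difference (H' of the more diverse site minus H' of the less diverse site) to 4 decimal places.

Community X: N=101, proportions 0.019802, 0.009901, 0.970297, giving H' = 0.1526145 (working shown to 7 dp, full precision carried).
Community Y: N=17, proportions 0.2352941, 0.1176471, 0.1764706, 0.0588235, 0.2941176, 0.1176471, giving H' = 1.6766961.
Difference = |0.1526145 − 1.6766961| = 1.5240816, i.e. 1.5241 to 4 decimal places.

1.5241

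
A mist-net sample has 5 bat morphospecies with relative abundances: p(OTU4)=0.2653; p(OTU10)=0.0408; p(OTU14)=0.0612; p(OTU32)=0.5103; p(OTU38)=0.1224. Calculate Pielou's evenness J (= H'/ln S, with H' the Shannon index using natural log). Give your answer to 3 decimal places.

H' = −Σ pᵢ ln pᵢ = −((-0.35202) + (-0.13052) + (-0.17097) + (-0.34331) + (-0.25710)) = 1.25392 (working shown to 5 dp, full precision carried).
With S = 5 species, ln S = 1.60944, so J = 1.25392/1.60944 = 0.77910, i.e. 0.779 to 3 decimal places.

0.779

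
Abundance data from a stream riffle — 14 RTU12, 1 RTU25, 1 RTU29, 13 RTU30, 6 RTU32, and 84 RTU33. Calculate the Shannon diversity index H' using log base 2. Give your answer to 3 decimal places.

Total N = 14+1+1+13+6+84 = 119, so the proportions are 0.11765, 0.0084, 0.0084, 0.10924, 0.05042, 0.70588 (working shown to 5 dp, full precision carried).
Each pᵢ log₂ pᵢ term: 0.11765×(-3.08746)=-0.36323, 0.0084×(-6.89482)=-0.05794, 0.0084×(-6.89482)=-0.05794, 0.10924×(-3.19438)=-0.34897, 0.05042×(-4.30986)=-0.21730, 0.70588×(-0.50250)=-0.35471.
Sum = -1.40009, so H' = 1.400.

1.400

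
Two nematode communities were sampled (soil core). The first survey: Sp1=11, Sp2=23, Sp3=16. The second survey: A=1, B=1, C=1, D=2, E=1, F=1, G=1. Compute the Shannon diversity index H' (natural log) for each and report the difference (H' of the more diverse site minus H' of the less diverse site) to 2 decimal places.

The first survey: N=50, proportions 0.22, 0.46, 0.32, giving H' = 1.05493 (working shown to 5 dp, full precision carried).
The second survey: N=8, proportions 0.125, 0.125, 0.125, 0.25, 0.125, 0.125, 0.125, giving H' = 1.90615.
Difference = |1.05493 − 1.90615| = 0.85122, i.e. 0.85 to 2 decimal places.

0.85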